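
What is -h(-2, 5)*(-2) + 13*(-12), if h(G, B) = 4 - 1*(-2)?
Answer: -144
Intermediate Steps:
h(G, B) = 6 (h(G, B) = 4 + 2 = 6)
-h(-2, 5)*(-2) + 13*(-12) = -1*6*(-2) + 13*(-12) = -6*(-2) - 156 = 12 - 156 = -144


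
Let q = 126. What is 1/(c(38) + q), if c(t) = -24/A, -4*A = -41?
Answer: 41/5070 ≈ 0.0080868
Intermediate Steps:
A = 41/4 (A = -¼*(-41) = 41/4 ≈ 10.250)
c(t) = -96/41 (c(t) = -24/41/4 = -24*4/41 = -96/41)
1/(c(38) + q) = 1/(-96/41 + 126) = 1/(5070/41) = 41/5070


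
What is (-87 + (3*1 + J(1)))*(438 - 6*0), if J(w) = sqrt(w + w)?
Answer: -36792 + 438*sqrt(2) ≈ -36173.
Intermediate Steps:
J(w) = sqrt(2)*sqrt(w) (J(w) = sqrt(2*w) = sqrt(2)*sqrt(w))
(-87 + (3*1 + J(1)))*(438 - 6*0) = (-87 + (3*1 + sqrt(2)*sqrt(1)))*(438 - 6*0) = (-87 + (3 + sqrt(2)*1))*(438 + 0) = (-87 + (3 + sqrt(2)))*438 = (-84 + sqrt(2))*438 = -36792 + 438*sqrt(2)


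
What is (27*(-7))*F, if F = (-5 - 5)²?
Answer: -18900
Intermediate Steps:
F = 100 (F = (-10)² = 100)
(27*(-7))*F = (27*(-7))*100 = -189*100 = -18900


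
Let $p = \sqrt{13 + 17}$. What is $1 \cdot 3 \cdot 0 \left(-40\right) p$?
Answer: $0$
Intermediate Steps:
$p = \sqrt{30} \approx 5.4772$
$1 \cdot 3 \cdot 0 \left(-40\right) p = 1 \cdot 3 \cdot 0 \left(-40\right) \sqrt{30} = 3 \cdot 0 \left(-40\right) \sqrt{30} = 0 \left(-40\right) \sqrt{30} = 0 \sqrt{30} = 0$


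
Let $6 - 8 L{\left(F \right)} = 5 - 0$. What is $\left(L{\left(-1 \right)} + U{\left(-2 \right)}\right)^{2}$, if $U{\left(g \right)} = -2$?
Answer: $\frac{225}{64} \approx 3.5156$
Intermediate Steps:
$L{\left(F \right)} = \frac{1}{8}$ ($L{\left(F \right)} = \frac{3}{4} - \frac{5 - 0}{8} = \frac{3}{4} - \frac{5 + 0}{8} = \frac{3}{4} - \frac{5}{8} = \frac{1}{8}$)
$\left(L{\left(-1 \right)} + U{\left(-2 \right)}\right)^{2} = \left(\frac{1}{8} - 2\right)^{2} = \left(- \frac{15}{8}\right)^{2} = \frac{225}{64}$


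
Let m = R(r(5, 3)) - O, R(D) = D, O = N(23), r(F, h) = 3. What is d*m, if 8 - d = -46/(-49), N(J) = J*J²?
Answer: -4208744/49 ≈ -85893.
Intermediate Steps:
N(J) = J³
O = 12167 (O = 23³ = 12167)
d = 346/49 (d = 8 - (-46)/(-49) = 8 - (-46)*(-1)/49 = 8 - 1*46/49 = 8 - 46/49 = 346/49 ≈ 7.0612)
m = -12164 (m = 3 - 1*12167 = 3 - 12167 = -12164)
d*m = (346/49)*(-12164) = -4208744/49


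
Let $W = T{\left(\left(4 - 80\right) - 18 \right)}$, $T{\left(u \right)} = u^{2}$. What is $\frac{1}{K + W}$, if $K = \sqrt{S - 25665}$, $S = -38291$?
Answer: $\frac{2209}{19534713} - \frac{i \sqrt{15989}}{39069426} \approx 0.00011308 - 3.2365 \cdot 10^{-6} i$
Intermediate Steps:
$K = 2 i \sqrt{15989}$ ($K = \sqrt{-38291 - 25665} = \sqrt{-63956} = 2 i \sqrt{15989} \approx 252.9 i$)
$W = 8836$ ($W = \left(\left(4 - 80\right) - 18\right)^{2} = \left(-76 - 18\right)^{2} = \left(-94\right)^{2} = 8836$)
$\frac{1}{K + W} = \frac{1}{2 i \sqrt{15989} + 8836} = \frac{1}{8836 + 2 i \sqrt{15989}}$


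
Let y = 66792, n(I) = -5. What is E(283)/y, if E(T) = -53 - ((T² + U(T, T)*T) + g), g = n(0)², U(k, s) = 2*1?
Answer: -26911/22264 ≈ -1.2087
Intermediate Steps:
U(k, s) = 2
g = 25 (g = (-5)² = 25)
E(T) = -78 - T² - 2*T (E(T) = -53 - ((T² + 2*T) + 25) = -53 - (25 + T² + 2*T) = -53 + (-25 - T² - 2*T) = -78 - T² - 2*T)
E(283)/y = (-78 - 1*283² - 2*283)/66792 = (-78 - 1*80089 - 566)*(1/66792) = (-78 - 80089 - 566)*(1/66792) = -80733*1/66792 = -26911/22264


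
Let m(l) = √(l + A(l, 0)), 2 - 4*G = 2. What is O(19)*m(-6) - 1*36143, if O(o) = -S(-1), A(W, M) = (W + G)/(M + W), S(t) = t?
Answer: -36143 + I*√5 ≈ -36143.0 + 2.2361*I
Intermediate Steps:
G = 0 (G = ½ - ¼*2 = ½ - ½ = 0)
A(W, M) = W/(M + W) (A(W, M) = (W + 0)/(M + W) = W/(M + W))
O(o) = 1 (O(o) = -1*(-1) = 1)
m(l) = √(1 + l) (m(l) = √(l + l/(0 + l)) = √(l + l/l) = √(l + 1) = √(1 + l))
O(19)*m(-6) - 1*36143 = 1*√(1 - 6) - 1*36143 = 1*√(-5) - 36143 = 1*(I*√5) - 36143 = I*√5 - 36143 = -36143 + I*√5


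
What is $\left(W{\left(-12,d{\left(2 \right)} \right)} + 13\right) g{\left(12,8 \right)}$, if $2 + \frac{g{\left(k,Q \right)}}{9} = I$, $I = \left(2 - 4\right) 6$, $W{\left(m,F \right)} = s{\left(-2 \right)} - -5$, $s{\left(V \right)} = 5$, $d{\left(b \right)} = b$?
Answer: $-2898$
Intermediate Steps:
$W{\left(m,F \right)} = 10$ ($W{\left(m,F \right)} = 5 - -5 = 5 + 5 = 10$)
$I = -12$ ($I = \left(-2\right) 6 = -12$)
$g{\left(k,Q \right)} = -126$ ($g{\left(k,Q \right)} = -18 + 9 \left(-12\right) = -18 - 108 = -126$)
$\left(W{\left(-12,d{\left(2 \right)} \right)} + 13\right) g{\left(12,8 \right)} = \left(10 + 13\right) \left(-126\right) = 23 \left(-126\right) = -2898$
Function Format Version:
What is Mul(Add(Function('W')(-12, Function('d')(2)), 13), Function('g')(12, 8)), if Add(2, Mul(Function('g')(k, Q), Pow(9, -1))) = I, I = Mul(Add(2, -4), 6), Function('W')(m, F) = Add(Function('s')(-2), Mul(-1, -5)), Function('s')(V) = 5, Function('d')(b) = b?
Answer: -2898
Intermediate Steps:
Function('W')(m, F) = 10 (Function('W')(m, F) = Add(5, Mul(-1, -5)) = Add(5, 5) = 10)
I = -12 (I = Mul(-2, 6) = -12)
Function('g')(k, Q) = -126 (Function('g')(k, Q) = Add(-18, Mul(9, -12)) = Add(-18, -108) = -126)
Mul(Add(Function('W')(-12, Function('d')(2)), 13), Function('g')(12, 8)) = Mul(Add(10, 13), -126) = Mul(23, -126) = -2898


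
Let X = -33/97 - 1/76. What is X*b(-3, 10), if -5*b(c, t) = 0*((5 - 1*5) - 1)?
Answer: 0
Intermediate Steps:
b(c, t) = 0 (b(c, t) = -0*((5 - 1*5) - 1) = -0*((5 - 5) - 1) = -0*(0 - 1) = -0*(-1) = -1/5*0 = 0)
X = -2605/7372 (X = -33*1/97 - 1*1/76 = -33/97 - 1/76 = -2605/7372 ≈ -0.35336)
X*b(-3, 10) = -2605/7372*0 = 0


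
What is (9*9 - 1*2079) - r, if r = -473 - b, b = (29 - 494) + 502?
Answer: -1488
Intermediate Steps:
b = 37 (b = -465 + 502 = 37)
r = -510 (r = -473 - 1*37 = -473 - 37 = -510)
(9*9 - 1*2079) - r = (9*9 - 1*2079) - 1*(-510) = (81 - 2079) + 510 = -1998 + 510 = -1488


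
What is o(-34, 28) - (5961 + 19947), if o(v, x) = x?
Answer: -25880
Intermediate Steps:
o(-34, 28) - (5961 + 19947) = 28 - (5961 + 19947) = 28 - 1*25908 = 28 - 25908 = -25880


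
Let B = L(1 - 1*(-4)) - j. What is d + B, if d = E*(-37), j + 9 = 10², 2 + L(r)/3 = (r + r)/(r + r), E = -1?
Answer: -57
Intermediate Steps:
L(r) = -3 (L(r) = -6 + 3*((r + r)/(r + r)) = -6 + 3*((2*r)/((2*r))) = -6 + 3*((2*r)*(1/(2*r))) = -6 + 3*1 = -6 + 3 = -3)
j = 91 (j = -9 + 10² = -9 + 100 = 91)
B = -94 (B = -3 - 1*91 = -3 - 91 = -94)
d = 37 (d = -1*(-37) = 37)
d + B = 37 - 94 = -57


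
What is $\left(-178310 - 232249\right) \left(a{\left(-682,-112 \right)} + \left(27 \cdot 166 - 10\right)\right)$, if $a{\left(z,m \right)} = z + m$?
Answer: $-1510036002$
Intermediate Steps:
$a{\left(z,m \right)} = m + z$
$\left(-178310 - 232249\right) \left(a{\left(-682,-112 \right)} + \left(27 \cdot 166 - 10\right)\right) = \left(-178310 - 232249\right) \left(\left(-112 - 682\right) + \left(27 \cdot 166 - 10\right)\right) = - 410559 \left(-794 + \left(4482 - 10\right)\right) = - 410559 \left(-794 + 4472\right) = \left(-410559\right) 3678 = -1510036002$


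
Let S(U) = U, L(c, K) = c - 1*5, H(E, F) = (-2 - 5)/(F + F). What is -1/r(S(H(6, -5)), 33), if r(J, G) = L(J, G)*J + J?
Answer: 100/231 ≈ 0.43290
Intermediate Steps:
H(E, F) = -7/(2*F) (H(E, F) = -7*1/(2*F) = -7/(2*F))
L(c, K) = -5 + c (L(c, K) = c - 5 = -5 + c)
r(J, G) = J + J*(-5 + J) (r(J, G) = (-5 + J)*J + J = J*(-5 + J) + J = J + J*(-5 + J))
-1/r(S(H(6, -5)), 33) = -1/((-7/2/(-5))*(-4 - 7/2/(-5))) = -1/((-7/2*(-1/5))*(-4 - 7/2*(-1/5))) = -1/(7*(-4 + 7/10)/10) = -1/((7/10)*(-33/10)) = -1/(-231/100) = -1*(-100/231) = 100/231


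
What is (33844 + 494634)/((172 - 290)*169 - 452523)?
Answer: -528478/472465 ≈ -1.1186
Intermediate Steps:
(33844 + 494634)/((172 - 290)*169 - 452523) = 528478/(-118*169 - 452523) = 528478/(-19942 - 452523) = 528478/(-472465) = 528478*(-1/472465) = -528478/472465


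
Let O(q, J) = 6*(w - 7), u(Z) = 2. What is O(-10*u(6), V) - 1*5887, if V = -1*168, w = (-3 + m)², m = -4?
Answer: -5635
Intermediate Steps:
w = 49 (w = (-3 - 4)² = (-7)² = 49)
V = -168
O(q, J) = 252 (O(q, J) = 6*(49 - 7) = 6*42 = 252)
O(-10*u(6), V) - 1*5887 = 252 - 1*5887 = 252 - 5887 = -5635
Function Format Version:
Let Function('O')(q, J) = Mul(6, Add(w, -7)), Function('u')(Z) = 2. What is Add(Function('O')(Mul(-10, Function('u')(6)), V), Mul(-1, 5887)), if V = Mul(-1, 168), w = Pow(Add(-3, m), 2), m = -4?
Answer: -5635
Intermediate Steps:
w = 49 (w = Pow(Add(-3, -4), 2) = Pow(-7, 2) = 49)
V = -168
Function('O')(q, J) = 252 (Function('O')(q, J) = Mul(6, Add(49, -7)) = Mul(6, 42) = 252)
Add(Function('O')(Mul(-10, Function('u')(6)), V), Mul(-1, 5887)) = Add(252, Mul(-1, 5887)) = Add(252, -5887) = -5635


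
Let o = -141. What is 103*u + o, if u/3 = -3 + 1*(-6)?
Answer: -2922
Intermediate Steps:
u = -27 (u = 3*(-3 + 1*(-6)) = 3*(-3 - 6) = 3*(-9) = -27)
103*u + o = 103*(-27) - 141 = -2781 - 141 = -2922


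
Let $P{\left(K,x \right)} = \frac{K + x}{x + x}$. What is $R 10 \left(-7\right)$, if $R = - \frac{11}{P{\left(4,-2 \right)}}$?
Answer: $-1540$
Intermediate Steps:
$P{\left(K,x \right)} = \frac{K + x}{2 x}$
$R = 22$ ($R = - \frac{11}{\frac{1}{2} \frac{1}{-2} \left(4 - 2\right)} = - \frac{11}{\frac{1}{2} \left(- \frac{1}{2}\right) 2} = - \frac{11}{- \frac{1}{2}} = \left(-11\right) \left(-2\right) = 22$)
$R 10 \left(-7\right) = 22 \cdot 10 \left(-7\right) = 220 \left(-7\right) = -1540$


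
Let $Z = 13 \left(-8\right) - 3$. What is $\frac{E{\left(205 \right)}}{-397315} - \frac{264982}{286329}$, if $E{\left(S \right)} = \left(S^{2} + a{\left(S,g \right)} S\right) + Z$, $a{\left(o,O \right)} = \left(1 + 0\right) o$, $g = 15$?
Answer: $- \frac{129316638577}{113762806635} \approx -1.1367$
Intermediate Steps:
$a{\left(o,O \right)} = o$ ($a{\left(o,O \right)} = 1 o = o$)
$Z = -107$ ($Z = -104 - 3 = -107$)
$E{\left(S \right)} = -107 + 2 S^{2}$ ($E{\left(S \right)} = \left(S^{2} + S S\right) - 107 = \left(S^{2} + S^{2}\right) - 107 = 2 S^{2} - 107 = -107 + 2 S^{2}$)
$\frac{E{\left(205 \right)}}{-397315} - \frac{264982}{286329} = \frac{-107 + 2 \cdot 205^{2}}{-397315} - \frac{264982}{286329} = \left(-107 + 2 \cdot 42025\right) \left(- \frac{1}{397315}\right) - \frac{264982}{286329} = \left(-107 + 84050\right) \left(- \frac{1}{397315}\right) - \frac{264982}{286329} = 83943 \left(- \frac{1}{397315}\right) - \frac{264982}{286329} = - \frac{83943}{397315} - \frac{264982}{286329} = - \frac{129316638577}{113762806635}$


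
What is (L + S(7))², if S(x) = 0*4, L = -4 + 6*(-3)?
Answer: 484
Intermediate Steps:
L = -22 (L = -4 - 18 = -22)
S(x) = 0
(L + S(7))² = (-22 + 0)² = (-22)² = 484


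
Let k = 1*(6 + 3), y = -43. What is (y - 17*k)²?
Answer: 38416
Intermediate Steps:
k = 9 (k = 1*9 = 9)
(y - 17*k)² = (-43 - 17*9)² = (-43 - 153)² = (-196)² = 38416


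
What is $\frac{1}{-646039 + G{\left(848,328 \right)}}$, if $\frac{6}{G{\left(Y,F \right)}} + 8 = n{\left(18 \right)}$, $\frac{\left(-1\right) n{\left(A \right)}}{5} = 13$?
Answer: $- \frac{73}{47160853} \approx -1.5479 \cdot 10^{-6}$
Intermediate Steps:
$n{\left(A \right)} = -65$ ($n{\left(A \right)} = \left(-5\right) 13 = -65$)
$G{\left(Y,F \right)} = - \frac{6}{73}$ ($G{\left(Y,F \right)} = \frac{6}{-8 - 65} = \frac{6}{-73} = 6 \left(- \frac{1}{73}\right) = - \frac{6}{73}$)
$\frac{1}{-646039 + G{\left(848,328 \right)}} = \frac{1}{-646039 - \frac{6}{73}} = \frac{1}{- \frac{47160853}{73}} = - \frac{73}{47160853}$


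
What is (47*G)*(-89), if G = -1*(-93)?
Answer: -389019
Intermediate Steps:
G = 93
(47*G)*(-89) = (47*93)*(-89) = 4371*(-89) = -389019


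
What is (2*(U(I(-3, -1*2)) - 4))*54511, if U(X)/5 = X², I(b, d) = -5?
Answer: 13191662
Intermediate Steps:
U(X) = 5*X²
(2*(U(I(-3, -1*2)) - 4))*54511 = (2*(5*(-5)² - 4))*54511 = (2*(5*25 - 4))*54511 = (2*(125 - 4))*54511 = (2*121)*54511 = 242*54511 = 13191662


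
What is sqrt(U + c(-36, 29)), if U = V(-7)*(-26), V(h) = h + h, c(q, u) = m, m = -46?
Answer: sqrt(318) ≈ 17.833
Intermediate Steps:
c(q, u) = -46
V(h) = 2*h
U = 364 (U = (2*(-7))*(-26) = -14*(-26) = 364)
sqrt(U + c(-36, 29)) = sqrt(364 - 46) = sqrt(318)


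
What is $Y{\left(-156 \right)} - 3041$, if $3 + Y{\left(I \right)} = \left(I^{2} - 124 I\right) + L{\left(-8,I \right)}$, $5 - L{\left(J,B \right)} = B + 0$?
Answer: $40797$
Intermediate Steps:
$L{\left(J,B \right)} = 5 - B$ ($L{\left(J,B \right)} = 5 - \left(B + 0\right) = 5 - B$)
$Y{\left(I \right)} = 2 + I^{2} - 125 I$ ($Y{\left(I \right)} = -3 - \left(-5 - I^{2} + 125 I\right) = -3 + \left(5 + I^{2} - 125 I\right) = 2 + I^{2} - 125 I$)
$Y{\left(-156 \right)} - 3041 = \left(2 + \left(-156\right)^{2} - -19500\right) - 3041 = \left(2 + 24336 + 19500\right) - 3041 = 43838 - 3041 = 40797$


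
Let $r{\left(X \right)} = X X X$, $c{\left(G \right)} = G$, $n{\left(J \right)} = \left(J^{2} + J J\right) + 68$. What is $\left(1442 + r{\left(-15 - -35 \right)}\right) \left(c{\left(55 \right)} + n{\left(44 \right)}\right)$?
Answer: $37720790$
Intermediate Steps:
$n{\left(J \right)} = 68 + 2 J^{2}$ ($n{\left(J \right)} = \left(J^{2} + J^{2}\right) + 68 = 2 J^{2} + 68 = 68 + 2 J^{2}$)
$r{\left(X \right)} = X^{3}$ ($r{\left(X \right)} = X^{2} X = X^{3}$)
$\left(1442 + r{\left(-15 - -35 \right)}\right) \left(c{\left(55 \right)} + n{\left(44 \right)}\right) = \left(1442 + \left(-15 - -35\right)^{3}\right) \left(55 + \left(68 + 2 \cdot 44^{2}\right)\right) = \left(1442 + \left(-15 + 35\right)^{3}\right) \left(55 + \left(68 + 2 \cdot 1936\right)\right) = \left(1442 + 20^{3}\right) \left(55 + \left(68 + 3872\right)\right) = \left(1442 + 8000\right) \left(55 + 3940\right) = 9442 \cdot 3995 = 37720790$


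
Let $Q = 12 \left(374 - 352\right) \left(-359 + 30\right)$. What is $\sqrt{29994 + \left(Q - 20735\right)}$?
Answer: $i \sqrt{77597} \approx 278.56 i$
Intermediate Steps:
$Q = -86856$ ($Q = 12 \cdot 22 \left(-329\right) = 12 \left(-7238\right) = -86856$)
$\sqrt{29994 + \left(Q - 20735\right)} = \sqrt{29994 - 107591} = \sqrt{-77597} = i \sqrt{77597}$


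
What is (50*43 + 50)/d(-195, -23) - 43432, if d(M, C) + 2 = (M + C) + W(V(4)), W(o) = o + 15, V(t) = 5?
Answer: -43443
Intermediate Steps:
W(o) = 15 + o
d(M, C) = 18 + C + M (d(M, C) = -2 + ((M + C) + (15 + 5)) = -2 + ((C + M) + 20) = -2 + (20 + C + M) = 18 + C + M)
(50*43 + 50)/d(-195, -23) - 43432 = (50*43 + 50)/(18 - 23 - 195) - 43432 = (2150 + 50)/(-200) - 43432 = 2200*(-1/200) - 43432 = -11 - 43432 = -43443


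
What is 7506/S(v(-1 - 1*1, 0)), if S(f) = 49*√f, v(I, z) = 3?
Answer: 2502*√3/49 ≈ 88.441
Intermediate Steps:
7506/S(v(-1 - 1*1, 0)) = 7506/((49*√3)) = 7506*(√3/147) = 2502*√3/49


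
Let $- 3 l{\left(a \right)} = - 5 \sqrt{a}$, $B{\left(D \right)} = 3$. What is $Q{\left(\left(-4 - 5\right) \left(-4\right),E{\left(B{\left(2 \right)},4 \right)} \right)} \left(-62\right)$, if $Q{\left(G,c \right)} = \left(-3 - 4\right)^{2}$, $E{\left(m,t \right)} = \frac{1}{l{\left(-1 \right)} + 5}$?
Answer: $-3038$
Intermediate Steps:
$l{\left(a \right)} = \frac{5 \sqrt{a}}{3}$ ($l{\left(a \right)} = - \frac{\left(-5\right) \sqrt{a}}{3} = \frac{5 \sqrt{a}}{3}$)
$E{\left(m,t \right)} = \frac{9 \left(5 - \frac{5 i}{3}\right)}{250}$ ($E{\left(m,t \right)} = \frac{1}{\frac{5 \sqrt{-1}}{3} + 5} = \frac{1}{\frac{5 i}{3} + 5} = \frac{1}{5 + \frac{5 i}{3}} = \frac{9 \left(5 - \frac{5 i}{3}\right)}{250}$)
$Q{\left(G,c \right)} = 49$ ($Q{\left(G,c \right)} = \left(-7\right)^{2} = 49$)
$Q{\left(\left(-4 - 5\right) \left(-4\right),E{\left(B{\left(2 \right)},4 \right)} \right)} \left(-62\right) = 49 \left(-62\right) = -3038$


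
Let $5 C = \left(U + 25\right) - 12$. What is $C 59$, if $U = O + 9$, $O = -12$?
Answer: $118$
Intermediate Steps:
$U = -3$ ($U = -12 + 9 = -3$)
$C = 2$ ($C = \frac{\left(-3 + 25\right) - 12}{5} = \frac{22 - 12}{5} = \frac{1}{5} \cdot 10 = 2$)
$C 59 = 2 \cdot 59 = 118$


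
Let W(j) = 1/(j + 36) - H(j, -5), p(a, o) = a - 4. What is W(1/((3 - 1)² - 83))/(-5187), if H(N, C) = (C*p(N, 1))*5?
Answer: 7508178/388328213 ≈ 0.019335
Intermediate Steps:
p(a, o) = -4 + a
H(N, C) = 5*C*(-4 + N) (H(N, C) = (C*(-4 + N))*5 = 5*C*(-4 + N))
W(j) = -100 + 1/(36 + j) + 25*j (W(j) = 1/(j + 36) - 5*(-5)*(-4 + j) = 1/(36 + j) - (100 - 25*j) = 1/(36 + j) + (-100 + 25*j) = -100 + 1/(36 + j) + 25*j)
W(1/((3 - 1)² - 83))/(-5187) = ((-3599 + 25*(1/((3 - 1)² - 83))² + 800/((3 - 1)² - 83))/(36 + 1/((3 - 1)² - 83)))/(-5187) = ((-3599 + 25*(1/(2² - 83))² + 800/(2² - 83))/(36 + 1/(2² - 83)))*(-1/5187) = ((-3599 + 25*(1/(4 - 83))² + 800/(4 - 83))/(36 + 1/(4 - 83)))*(-1/5187) = ((-3599 + 25*(1/(-79))² + 800/(-79))/(36 + 1/(-79)))*(-1/5187) = ((-3599 + 25*(-1/79)² + 800*(-1/79))/(36 - 1/79))*(-1/5187) = ((-3599 + 25*(1/6241) - 800/79)/(2843/79))*(-1/5187) = (79*(-3599 + 25/6241 - 800/79)/2843)*(-1/5187) = ((79/2843)*(-22524534/6241))*(-1/5187) = -22524534/224597*(-1/5187) = 7508178/388328213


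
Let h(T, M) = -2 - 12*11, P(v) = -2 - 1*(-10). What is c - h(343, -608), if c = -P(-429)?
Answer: 126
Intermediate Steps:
P(v) = 8 (P(v) = -2 + 10 = 8)
h(T, M) = -134 (h(T, M) = -2 - 132 = -134)
c = -8 (c = -1*8 = -8)
c - h(343, -608) = -8 - 1*(-134) = -8 + 134 = 126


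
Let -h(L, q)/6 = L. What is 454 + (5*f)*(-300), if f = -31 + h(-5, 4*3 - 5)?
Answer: 1954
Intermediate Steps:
h(L, q) = -6*L
f = -1 (f = -31 - 6*(-5) = -31 + 30 = -1)
454 + (5*f)*(-300) = 454 + (5*(-1))*(-300) = 454 - 5*(-300) = 454 + 1500 = 1954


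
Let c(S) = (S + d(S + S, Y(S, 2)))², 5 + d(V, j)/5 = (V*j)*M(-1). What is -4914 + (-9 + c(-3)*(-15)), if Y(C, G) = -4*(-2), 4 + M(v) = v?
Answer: -20608683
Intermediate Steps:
M(v) = -4 + v
Y(C, G) = 8
d(V, j) = -25 - 25*V*j (d(V, j) = -25 + 5*((V*j)*(-4 - 1)) = -25 + 5*((V*j)*(-5)) = -25 + 5*(-5*V*j) = -25 - 25*V*j)
c(S) = (-25 - 399*S)² (c(S) = (S + (-25 - 25*(S + S)*8))² = (S + (-25 - 25*2*S*8))² = (S + (-25 - 400*S))² = (-25 - 399*S)²)
-4914 + (-9 + c(-3)*(-15)) = -4914 + (-9 + (25 + 399*(-3))²*(-15)) = -4914 + (-9 + (25 - 1197)²*(-15)) = -4914 + (-9 + (-1172)²*(-15)) = -4914 + (-9 + 1373584*(-15)) = -4914 + (-9 - 20603760) = -4914 - 20603769 = -20608683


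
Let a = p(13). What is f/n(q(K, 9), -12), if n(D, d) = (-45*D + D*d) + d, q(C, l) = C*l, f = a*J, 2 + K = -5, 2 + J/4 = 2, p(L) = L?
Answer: 0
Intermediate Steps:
J = 0 (J = -8 + 4*2 = -8 + 8 = 0)
K = -7 (K = -2 - 5 = -7)
a = 13
f = 0 (f = 13*0 = 0)
n(D, d) = d - 45*D + D*d
f/n(q(K, 9), -12) = 0/(-12 - (-315)*9 - 7*9*(-12)) = 0/(-12 - 45*(-63) - 63*(-12)) = 0/(-12 + 2835 + 756) = 0/3579 = 0*(1/3579) = 0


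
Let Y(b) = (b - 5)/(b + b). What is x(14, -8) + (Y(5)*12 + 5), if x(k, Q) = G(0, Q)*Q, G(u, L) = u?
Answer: 5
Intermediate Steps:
Y(b) = (-5 + b)/(2*b) (Y(b) = (-5 + b)/((2*b)) = (-5 + b)*(1/(2*b)) = (-5 + b)/(2*b))
x(k, Q) = 0 (x(k, Q) = 0*Q = 0)
x(14, -8) + (Y(5)*12 + 5) = 0 + (((½)*(-5 + 5)/5)*12 + 5) = 0 + (((½)*(⅕)*0)*12 + 5) = 0 + (0*12 + 5) = 0 + (0 + 5) = 0 + 5 = 5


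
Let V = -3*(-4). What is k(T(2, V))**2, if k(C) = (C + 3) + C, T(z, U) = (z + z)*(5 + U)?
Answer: 19321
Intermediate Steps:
V = 12
T(z, U) = 2*z*(5 + U) (T(z, U) = (2*z)*(5 + U) = 2*z*(5 + U))
k(C) = 3 + 2*C (k(C) = (3 + C) + C = 3 + 2*C)
k(T(2, V))**2 = (3 + 2*(2*2*(5 + 12)))**2 = (3 + 2*(2*2*17))**2 = (3 + 2*68)**2 = (3 + 136)**2 = 139**2 = 19321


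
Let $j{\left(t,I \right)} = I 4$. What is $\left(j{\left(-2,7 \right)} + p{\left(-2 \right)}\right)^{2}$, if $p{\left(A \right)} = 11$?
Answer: $1521$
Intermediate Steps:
$j{\left(t,I \right)} = 4 I$
$\left(j{\left(-2,7 \right)} + p{\left(-2 \right)}\right)^{2} = \left(4 \cdot 7 + 11\right)^{2} = \left(28 + 11\right)^{2} = 39^{2} = 1521$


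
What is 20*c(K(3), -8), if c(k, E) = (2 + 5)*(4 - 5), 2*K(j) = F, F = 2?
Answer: -140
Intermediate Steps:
K(j) = 1 (K(j) = (½)*2 = 1)
c(k, E) = -7 (c(k, E) = 7*(-1) = -7)
20*c(K(3), -8) = 20*(-7) = -140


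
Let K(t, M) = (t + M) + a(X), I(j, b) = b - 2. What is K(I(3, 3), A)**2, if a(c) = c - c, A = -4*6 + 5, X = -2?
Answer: 324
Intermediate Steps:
I(j, b) = -2 + b
A = -19 (A = -24 + 5 = -19)
a(c) = 0
K(t, M) = M + t (K(t, M) = (t + M) + 0 = (M + t) + 0 = M + t)
K(I(3, 3), A)**2 = (-19 + (-2 + 3))**2 = (-19 + 1)**2 = (-18)**2 = 324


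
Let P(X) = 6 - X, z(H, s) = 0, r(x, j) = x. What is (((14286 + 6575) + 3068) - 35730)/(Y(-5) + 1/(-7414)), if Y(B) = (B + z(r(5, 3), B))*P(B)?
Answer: 87492614/407771 ≈ 214.56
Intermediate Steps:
Y(B) = B*(6 - B) (Y(B) = (B + 0)*(6 - B) = B*(6 - B))
(((14286 + 6575) + 3068) - 35730)/(Y(-5) + 1/(-7414)) = (((14286 + 6575) + 3068) - 35730)/(-5*(6 - 1*(-5)) + 1/(-7414)) = ((20861 + 3068) - 35730)/(-5*(6 + 5) - 1/7414) = (23929 - 35730)/(-5*11 - 1/7414) = -11801/(-55 - 1/7414) = -11801/(-407771/7414) = -11801*(-7414/407771) = 87492614/407771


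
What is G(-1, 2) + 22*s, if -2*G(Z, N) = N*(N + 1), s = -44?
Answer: -971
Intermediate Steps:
G(Z, N) = -N*(1 + N)/2 (G(Z, N) = -N*(N + 1)/2 = -N*(1 + N)/2)
G(-1, 2) + 22*s = -1/2*2*(1 + 2) + 22*(-44) = -1/2*2*3 - 968 = -3 - 968 = -971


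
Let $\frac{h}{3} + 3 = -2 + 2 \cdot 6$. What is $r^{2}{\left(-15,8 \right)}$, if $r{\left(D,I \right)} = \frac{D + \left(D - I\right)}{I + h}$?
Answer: $\frac{1444}{841} \approx 1.717$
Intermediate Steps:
$h = 21$ ($h = -9 + 3 \left(-2 + 2 \cdot 6\right) = -9 + 3 \left(-2 + 12\right) = -9 + 3 \cdot 10 = -9 + 30 = 21$)
$r{\left(D,I \right)} = \frac{- I + 2 D}{21 + I}$ ($r{\left(D,I \right)} = \frac{D + \left(D - I\right)}{I + 21} = \frac{- I + 2 D}{21 + I}$)
$r^{2}{\left(-15,8 \right)} = \left(\frac{\left(-1\right) 8 + 2 \left(-15\right)}{21 + 8}\right)^{2} = \left(\frac{-8 - 30}{29}\right)^{2} = \left(\frac{1}{29} \left(-38\right)\right)^{2} = \left(- \frac{38}{29}\right)^{2} = \frac{1444}{841}$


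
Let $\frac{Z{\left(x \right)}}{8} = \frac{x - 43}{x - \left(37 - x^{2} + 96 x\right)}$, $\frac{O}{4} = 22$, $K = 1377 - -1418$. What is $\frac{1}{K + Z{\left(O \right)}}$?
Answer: $\frac{653}{1824775} \approx 0.00035785$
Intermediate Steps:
$K = 2795$ ($K = 1377 + 1418 = 2795$)
$O = 88$ ($O = 4 \cdot 22 = 88$)
$Z{\left(x \right)} = \frac{8 \left(-43 + x\right)}{-37 + x^{2} - 95 x}$ ($Z{\left(x \right)} = 8 \frac{x - 43}{x - \left(37 - x^{2} + 96 x\right)} = 8 \frac{-43 + x}{x - \left(37 - x^{2} + 96 x\right)} = 8 \frac{-43 + x}{-37 + x^{2} - 95 x} = \frac{8 \left(-43 + x\right)}{-37 + x^{2} - 95 x}$)
$\frac{1}{K + Z{\left(O \right)}} = \frac{1}{2795 + \frac{8 \left(43 - 88\right)}{37 - 88^{2} + 95 \cdot 88}} = \frac{1}{2795 + \frac{8 \left(43 - 88\right)}{37 - 7744 + 8360}} = \frac{1}{2795 + 8 \frac{1}{37 - 7744 + 8360} \left(-45\right)} = \frac{1}{2795 + 8 \cdot \frac{1}{653} \left(-45\right)} = \frac{1}{2795 - \frac{360}{653}} = \frac{1}{\frac{1824775}{653}} = \frac{653}{1824775}$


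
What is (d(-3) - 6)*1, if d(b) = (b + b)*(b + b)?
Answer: 30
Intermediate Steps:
d(b) = 4*b² (d(b) = (2*b)*(2*b) = 4*b²)
(d(-3) - 6)*1 = (4*(-3)² - 6)*1 = (4*9 - 6)*1 = (36 - 6)*1 = 30*1 = 30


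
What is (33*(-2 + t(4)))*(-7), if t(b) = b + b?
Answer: -1386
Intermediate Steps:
t(b) = 2*b
(33*(-2 + t(4)))*(-7) = (33*(-2 + 2*4))*(-7) = (33*(-2 + 8))*(-7) = (33*6)*(-7) = 198*(-7) = -1386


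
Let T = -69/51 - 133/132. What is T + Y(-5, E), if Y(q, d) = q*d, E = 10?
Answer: -117497/2244 ≈ -52.361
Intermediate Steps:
Y(q, d) = d*q
T = -5297/2244 (T = -69*1/51 - 133*1/132 = -23/17 - 133/132 = -5297/2244 ≈ -2.3605)
T + Y(-5, E) = -5297/2244 + 10*(-5) = -5297/2244 - 50 = -117497/2244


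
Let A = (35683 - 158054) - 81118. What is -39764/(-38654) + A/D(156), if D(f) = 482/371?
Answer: -1459071052889/9315614 ≈ -1.5663e+5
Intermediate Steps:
D(f) = 482/371 (D(f) = 482*(1/371) = 482/371)
A = -203489 (A = -122371 - 81118 = -203489)
-39764/(-38654) + A/D(156) = -39764/(-38654) - 203489/482/371 = -39764*(-1/38654) - 203489*371/482 = 19882/19327 - 75494419/482 = -1459071052889/9315614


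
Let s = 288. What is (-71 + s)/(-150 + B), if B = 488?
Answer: 217/338 ≈ 0.64201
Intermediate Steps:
(-71 + s)/(-150 + B) = (-71 + 288)/(-150 + 488) = 217/338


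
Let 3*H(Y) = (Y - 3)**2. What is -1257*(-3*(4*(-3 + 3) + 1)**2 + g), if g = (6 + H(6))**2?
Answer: -98046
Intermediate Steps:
H(Y) = (-3 + Y)**2/3 (H(Y) = (Y - 3)**2/3 = (-3 + Y)**2/3)
g = 81 (g = (6 + (-3 + 6)**2/3)**2 = (6 + (1/3)*3**2)**2 = (6 + (1/3)*9)**2 = (6 + 3)**2 = 9**2 = 81)
-1257*(-3*(4*(-3 + 3) + 1)**2 + g) = -1257*(-3*(4*(-3 + 3) + 1)**2 + 81) = -1257*(-3*(4*0 + 1)**2 + 81) = -1257*(-3*(0 + 1)**2 + 81) = -1257*(-3*1**2 + 81) = -1257*(-3*1 + 81) = -1257*(-3 + 81) = -1257*78 = -98046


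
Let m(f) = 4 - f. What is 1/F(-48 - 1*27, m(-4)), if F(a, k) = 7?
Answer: ⅐ ≈ 0.14286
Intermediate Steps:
1/F(-48 - 1*27, m(-4)) = 1/7 = ⅐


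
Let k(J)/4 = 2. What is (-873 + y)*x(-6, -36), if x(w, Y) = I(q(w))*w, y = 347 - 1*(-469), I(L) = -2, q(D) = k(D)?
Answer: -684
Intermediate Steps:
k(J) = 8 (k(J) = 4*2 = 8)
q(D) = 8
y = 816 (y = 347 + 469 = 816)
x(w, Y) = -2*w
(-873 + y)*x(-6, -36) = (-873 + 816)*(-2*(-6)) = -57*12 = -684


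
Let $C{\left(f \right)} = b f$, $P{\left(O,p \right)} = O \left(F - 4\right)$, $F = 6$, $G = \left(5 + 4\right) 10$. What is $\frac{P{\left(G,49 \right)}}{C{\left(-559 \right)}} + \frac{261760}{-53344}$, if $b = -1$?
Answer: $- \frac{4272560}{931853} \approx -4.585$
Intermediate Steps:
$G = 90$ ($G = 9 \cdot 10 = 90$)
$P{\left(O,p \right)} = 2 O$ ($P{\left(O,p \right)} = O \left(6 - 4\right) = O 2 = 2 O$)
$C{\left(f \right)} = - f$
$\frac{P{\left(G,49 \right)}}{C{\left(-559 \right)}} + \frac{261760}{-53344} = \frac{2 \cdot 90}{\left(-1\right) \left(-559\right)} + \frac{261760}{-53344} = \frac{180}{559} + 261760 \left(- \frac{1}{53344}\right) = 180 \cdot \frac{1}{559} - \frac{8180}{1667} = \frac{180}{559} - \frac{8180}{1667} = - \frac{4272560}{931853}$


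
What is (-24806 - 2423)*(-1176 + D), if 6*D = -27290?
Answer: 467603617/3 ≈ 1.5587e+8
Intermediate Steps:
D = -13645/3 (D = (⅙)*(-27290) = -13645/3 ≈ -4548.3)
(-24806 - 2423)*(-1176 + D) = (-24806 - 2423)*(-1176 - 13645/3) = -27229*(-17173/3) = 467603617/3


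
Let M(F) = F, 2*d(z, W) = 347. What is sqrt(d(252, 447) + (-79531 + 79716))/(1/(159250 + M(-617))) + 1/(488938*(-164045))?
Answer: -1/80207834210 + 158633*sqrt(1434)/2 ≈ 3.0036e+6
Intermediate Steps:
d(z, W) = 347/2 (d(z, W) = (1/2)*347 = 347/2)
sqrt(d(252, 447) + (-79531 + 79716))/(1/(159250 + M(-617))) + 1/(488938*(-164045)) = sqrt(347/2 + (-79531 + 79716))/(1/(159250 - 617)) + 1/(488938*(-164045)) = sqrt(347/2 + 185)/(1/158633) + (1/488938)*(-1/164045) = sqrt(717/2)/(1/158633) - 1/80207834210 = (sqrt(1434)/2)*158633 - 1/80207834210 = 158633*sqrt(1434)/2 - 1/80207834210 = -1/80207834210 + 158633*sqrt(1434)/2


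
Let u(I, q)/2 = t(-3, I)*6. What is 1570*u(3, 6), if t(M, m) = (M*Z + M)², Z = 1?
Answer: 678240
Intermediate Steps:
t(M, m) = 4*M² (t(M, m) = (M*1 + M)² = (M + M)² = (2*M)² = 4*M²)
u(I, q) = 432 (u(I, q) = 2*((4*(-3)²)*6) = 2*((4*9)*6) = 2*(36*6) = 2*216 = 432)
1570*u(3, 6) = 1570*432 = 678240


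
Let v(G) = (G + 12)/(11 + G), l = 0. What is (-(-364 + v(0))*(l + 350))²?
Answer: 1952167840000/121 ≈ 1.6134e+10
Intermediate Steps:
v(G) = (12 + G)/(11 + G)
(-(-364 + v(0))*(l + 350))² = (-(-364 + (12 + 0)/(11 + 0))*(0 + 350))² = (-(-364 + 12/11)*350)² = (-(-3992)*350/11)² = (-1*(-1397200/11))² = (1397200/11)² = 1952167840000/121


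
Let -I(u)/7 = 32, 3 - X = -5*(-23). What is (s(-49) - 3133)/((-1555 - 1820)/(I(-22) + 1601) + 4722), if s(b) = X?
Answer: -165495/240697 ≈ -0.68757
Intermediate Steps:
X = -112 (X = 3 - (-5)*(-23) = 3 - 1*115 = 3 - 115 = -112)
I(u) = -224 (I(u) = -7*32 = -224)
s(b) = -112
(s(-49) - 3133)/((-1555 - 1820)/(I(-22) + 1601) + 4722) = (-112 - 3133)/((-1555 - 1820)/(-224 + 1601) + 4722) = -3245/(-3375/1377 + 4722) = -3245/(-3375*1/1377 + 4722) = -3245/(-125/51 + 4722) = -3245/240697/51 = -3245*51/240697 = -165495/240697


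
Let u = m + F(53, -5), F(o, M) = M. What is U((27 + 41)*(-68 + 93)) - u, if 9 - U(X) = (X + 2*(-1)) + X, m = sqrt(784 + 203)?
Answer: -3384 - sqrt(987) ≈ -3415.4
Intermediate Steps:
m = sqrt(987) ≈ 31.417
U(X) = 11 - 2*X (U(X) = 9 - ((X + 2*(-1)) + X) = 9 - ((X - 2) + X) = 9 - ((-2 + X) + X) = 9 - (-2 + 2*X) = 9 + (2 - 2*X) = 11 - 2*X)
u = -5 + sqrt(987) (u = sqrt(987) - 5 = -5 + sqrt(987) ≈ 26.417)
U((27 + 41)*(-68 + 93)) - u = (11 - 2*(27 + 41)*(-68 + 93)) - (-5 + sqrt(987)) = (11 - 136*25) + (5 - sqrt(987)) = (11 - 2*1700) + (5 - sqrt(987)) = (11 - 3400) + (5 - sqrt(987)) = -3389 + (5 - sqrt(987)) = -3384 - sqrt(987)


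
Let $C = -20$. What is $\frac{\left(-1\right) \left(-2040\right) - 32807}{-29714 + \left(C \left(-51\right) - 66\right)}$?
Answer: $\frac{30767}{28760} \approx 1.0698$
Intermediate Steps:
$\frac{\left(-1\right) \left(-2040\right) - 32807}{-29714 + \left(C \left(-51\right) - 66\right)} = \frac{\left(-1\right) \left(-2040\right) - 32807}{-29714 - -954} = \frac{2040 - 32807}{-29714 + \left(1020 - 66\right)} = - \frac{30767}{-29714 + 954} = - \frac{30767}{-28760} = \left(-30767\right) \left(- \frac{1}{28760}\right) = \frac{30767}{28760}$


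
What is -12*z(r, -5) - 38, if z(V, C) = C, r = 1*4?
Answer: 22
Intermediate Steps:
r = 4
-12*z(r, -5) - 38 = -12*(-5) - 38 = 60 - 38 = 22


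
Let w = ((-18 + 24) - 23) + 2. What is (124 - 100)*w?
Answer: -360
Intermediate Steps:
w = -15 (w = (6 - 23) + 2 = -17 + 2 = -15)
(124 - 100)*w = (124 - 100)*(-15) = 24*(-15) = -360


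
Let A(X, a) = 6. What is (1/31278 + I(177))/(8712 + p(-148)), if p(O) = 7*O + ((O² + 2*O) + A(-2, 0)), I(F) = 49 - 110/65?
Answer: 1479691/916132620 ≈ 0.0016151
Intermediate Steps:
I(F) = 615/13 (I(F) = 49 - 110/65 = 49 - 1*22/13 = 49 - 22/13 = 615/13)
p(O) = 6 + O² + 9*O (p(O) = 7*O + ((O² + 2*O) + 6) = 7*O + (6 + O² + 2*O) = 6 + O² + 9*O)
(1/31278 + I(177))/(8712 + p(-148)) = (1/31278 + 615/13)/(8712 + (6 + (-148)² + 9*(-148))) = (1/31278 + 615/13)/(8712 + (6 + 21904 - 1332)) = 1479691/(31278*(8712 + 20578)) = (1479691/31278)/29290 = (1479691/31278)*(1/29290) = 1479691/916132620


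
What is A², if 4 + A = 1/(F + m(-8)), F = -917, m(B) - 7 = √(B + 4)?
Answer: 171533268473/10714941169 + 1656663*I/85719529352 ≈ 16.009 + 1.9327e-5*I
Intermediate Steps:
m(B) = 7 + √(4 + B) (m(B) = 7 + √(B + 4) = 7 + √(4 + B))
A = -4 + (-910 - 2*I)/828104 (A = -4 + 1/(-917 + (7 + √(4 - 8))) = -4 + 1/(-917 + (7 + √(-4))) = -4 + 1/(-917 + (7 + 2*I)) = -4 + 1/(-910 + 2*I) = -4 + (-910 - 2*I)/828104 ≈ -4.0011 - 2.4152e-6*I)
A² = (-1656663/414052 - I/414052)²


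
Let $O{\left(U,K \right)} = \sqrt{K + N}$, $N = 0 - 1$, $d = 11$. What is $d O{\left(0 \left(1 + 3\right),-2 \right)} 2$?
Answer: $22 i \sqrt{3} \approx 38.105 i$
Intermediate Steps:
$N = -1$
$O{\left(U,K \right)} = \sqrt{-1 + K}$ ($O{\left(U,K \right)} = \sqrt{K - 1} = \sqrt{-1 + K}$)
$d O{\left(0 \left(1 + 3\right),-2 \right)} 2 = 11 \sqrt{-1 - 2} \cdot 2 = 11 \sqrt{-3} \cdot 2 = 11 i \sqrt{3} \cdot 2 = 22 i \sqrt{3}$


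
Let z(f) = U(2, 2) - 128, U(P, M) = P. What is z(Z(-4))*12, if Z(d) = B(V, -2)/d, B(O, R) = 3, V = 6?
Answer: -1512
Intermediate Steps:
Z(d) = 3/d
z(f) = -126 (z(f) = 2 - 128 = -126)
z(Z(-4))*12 = -126*12 = -1512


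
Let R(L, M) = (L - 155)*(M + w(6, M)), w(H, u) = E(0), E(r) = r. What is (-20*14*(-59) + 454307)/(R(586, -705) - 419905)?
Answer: -470827/723760 ≈ -0.65053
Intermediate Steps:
w(H, u) = 0
R(L, M) = M*(-155 + L) (R(L, M) = (L - 155)*(M + 0) = (-155 + L)*M = M*(-155 + L))
(-20*14*(-59) + 454307)/(R(586, -705) - 419905) = (-20*14*(-59) + 454307)/(-705*(-155 + 586) - 419905) = (-280*(-59) + 454307)/(-705*431 - 419905) = (16520 + 454307)/(-303855 - 419905) = 470827/(-723760) = 470827*(-1/723760) = -470827/723760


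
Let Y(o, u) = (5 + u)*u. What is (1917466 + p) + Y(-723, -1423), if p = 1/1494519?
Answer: 5881350730321/1494519 ≈ 3.9353e+6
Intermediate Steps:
p = 1/1494519 ≈ 6.6911e-7
Y(o, u) = u*(5 + u)
(1917466 + p) + Y(-723, -1423) = (1917466 + 1/1494519) - 1423*(5 - 1423) = 2865689368855/1494519 - 1423*(-1418) = 2865689368855/1494519 + 2017814 = 5881350730321/1494519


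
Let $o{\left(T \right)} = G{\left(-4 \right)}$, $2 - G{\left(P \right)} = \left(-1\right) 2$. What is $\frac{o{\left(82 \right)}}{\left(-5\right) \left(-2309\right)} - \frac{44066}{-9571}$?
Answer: $\frac{508780254}{110497195} \approx 4.6045$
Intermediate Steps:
$G{\left(P \right)} = 4$ ($G{\left(P \right)} = 2 - \left(-1\right) 2 = 2 - -2 = 2 + 2 = 4$)
$o{\left(T \right)} = 4$
$\frac{o{\left(82 \right)}}{\left(-5\right) \left(-2309\right)} - \frac{44066}{-9571} = \frac{4}{\left(-5\right) \left(-2309\right)} - \frac{44066}{-9571} = \frac{4}{11545} - - \frac{44066}{9571} = 4 \cdot \frac{1}{11545} + \frac{44066}{9571} = \frac{4}{11545} + \frac{44066}{9571} = \frac{508780254}{110497195}$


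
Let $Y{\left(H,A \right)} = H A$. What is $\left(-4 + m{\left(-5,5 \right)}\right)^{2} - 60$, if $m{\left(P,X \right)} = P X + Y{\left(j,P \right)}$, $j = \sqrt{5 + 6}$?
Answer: $1056 + 290 \sqrt{11} \approx 2017.8$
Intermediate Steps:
$j = \sqrt{11} \approx 3.3166$
$Y{\left(H,A \right)} = A H$
$m{\left(P,X \right)} = P X + P \sqrt{11}$
$\left(-4 + m{\left(-5,5 \right)}\right)^{2} - 60 = \left(-4 - 5 \left(5 + \sqrt{11}\right)\right)^{2} - 60 = \left(-4 - \left(25 + 5 \sqrt{11}\right)\right)^{2} - 60 = \left(-29 - 5 \sqrt{11}\right)^{2} - 60 = -60 + \left(-29 - 5 \sqrt{11}\right)^{2}$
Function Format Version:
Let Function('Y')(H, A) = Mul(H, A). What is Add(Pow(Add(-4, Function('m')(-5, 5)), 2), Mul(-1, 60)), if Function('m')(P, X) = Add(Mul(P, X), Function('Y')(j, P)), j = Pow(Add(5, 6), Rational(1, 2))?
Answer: Add(1056, Mul(290, Pow(11, Rational(1, 2)))) ≈ 2017.8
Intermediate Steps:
j = Pow(11, Rational(1, 2)) ≈ 3.3166
Function('Y')(H, A) = Mul(A, H)
Function('m')(P, X) = Add(Mul(P, X), Mul(P, Pow(11, Rational(1, 2))))
Add(Pow(Add(-4, Function('m')(-5, 5)), 2), Mul(-1, 60)) = Add(Pow(Add(-4, Mul(-5, Add(5, Pow(11, Rational(1, 2))))), 2), Mul(-1, 60)) = Add(Pow(Add(-4, Add(-25, Mul(-5, Pow(11, Rational(1, 2))))), 2), -60) = Add(Pow(Add(-29, Mul(-5, Pow(11, Rational(1, 2)))), 2), -60) = Add(-60, Pow(Add(-29, Mul(-5, Pow(11, Rational(1, 2)))), 2))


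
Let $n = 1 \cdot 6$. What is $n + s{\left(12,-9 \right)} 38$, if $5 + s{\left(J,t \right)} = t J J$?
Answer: $-49432$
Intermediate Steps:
$n = 6$
$s{\left(J,t \right)} = -5 + t J^{2}$ ($s{\left(J,t \right)} = -5 + t J J = -5 + J t J = -5 + t J^{2}$)
$n + s{\left(12,-9 \right)} 38 = 6 + \left(-5 - 9 \cdot 12^{2}\right) 38 = 6 + \left(-5 - 1296\right) 38 = 6 - 49438 = -49432$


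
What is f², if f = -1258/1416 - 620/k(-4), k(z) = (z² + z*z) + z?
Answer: 13028624449/24561936 ≈ 530.44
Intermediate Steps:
k(z) = z + 2*z² (k(z) = (z² + z²) + z = 2*z² + z = z + 2*z²)
f = -114143/4956 (f = -1258/1416 - 620*(-1/(4*(1 + 2*(-4)))) = -1258*1/1416 - 620*(-1/(4*(1 - 8))) = -629/708 - 620/((-4*(-7))) = -629/708 - 620/28 = -629/708 - 620*1/28 = -629/708 - 155/7 = -114143/4956 ≈ -23.031)
f² = (-114143/4956)² = 13028624449/24561936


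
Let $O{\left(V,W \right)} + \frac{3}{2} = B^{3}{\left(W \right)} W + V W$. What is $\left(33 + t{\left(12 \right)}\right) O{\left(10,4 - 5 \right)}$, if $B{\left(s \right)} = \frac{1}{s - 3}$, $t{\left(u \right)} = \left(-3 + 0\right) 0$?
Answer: $- \frac{24255}{64} \approx -378.98$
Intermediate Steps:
$t{\left(u \right)} = 0$ ($t{\left(u \right)} = \left(-3\right) 0 = 0$)
$B{\left(s \right)} = \frac{1}{-3 + s}$
$O{\left(V,W \right)} = - \frac{3}{2} + V W + \frac{W}{\left(-3 + W\right)^{3}}$ ($O{\left(V,W \right)} = - \frac{3}{2} + \left(\left(\frac{1}{-3 + W}\right)^{3} W + V W\right) = - \frac{3}{2} + \left(\frac{W}{\left(-3 + W\right)^{3}} + V W\right) = - \frac{3}{2} + \left(V W + \frac{W}{\left(-3 + W\right)^{3}}\right) = - \frac{3}{2} + V W + \frac{W}{\left(-3 + W\right)^{3}}$)
$\left(33 + t{\left(12 \right)}\right) O{\left(10,4 - 5 \right)} = \left(33 + 0\right) \left(- \frac{3}{2} + 10 \left(4 - 5\right) + \frac{4 - 5}{\left(-3 + \left(4 - 5\right)\right)^{3}}\right) = 33 \left(- \frac{3}{2} + 10 \left(-1\right) - \frac{1}{\left(-3 - 1\right)^{3}}\right) = 33 \left(- \frac{3}{2} - 10 - \frac{1}{-64}\right) = 33 \left(- \frac{3}{2} - 10 - - \frac{1}{64}\right) = 33 \left(- \frac{3}{2} - 10 + \frac{1}{64}\right) = 33 \left(- \frac{735}{64}\right) = - \frac{24255}{64}$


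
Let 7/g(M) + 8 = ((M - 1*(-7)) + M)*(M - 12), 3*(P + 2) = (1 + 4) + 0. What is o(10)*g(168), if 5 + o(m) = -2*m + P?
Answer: -133/40125 ≈ -0.0033146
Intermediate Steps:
P = -1/3 (P = -2 + ((1 + 4) + 0)/3 = -2 + (5 + 0)/3 = -2 + (1/3)*5 = -2 + 5/3 = -1/3 ≈ -0.33333)
g(M) = 7/(-8 + (-12 + M)*(7 + 2*M)) (g(M) = 7/(-8 + ((M - 1*(-7)) + M)*(M - 12)) = 7/(-8 + ((M + 7) + M)*(-12 + M)) = 7/(-8 + ((7 + M) + M)*(-12 + M)) = 7/(-8 + (7 + 2*M)*(-12 + M)) = 7/(-8 + (-12 + M)*(7 + 2*M)))
o(m) = -16/3 - 2*m (o(m) = -5 + (-2*m - 1/3) = -5 + (-1/3 - 2*m) = -16/3 - 2*m)
o(10)*g(168) = (-16/3 - 2*10)*(7/(-92 - 17*168 + 2*168**2)) = (-16/3 - 20)*(7/(-92 - 2856 + 2*28224)) = -532/(3*(-92 - 2856 + 56448)) = -532/(3*53500) = -76/3*7/53500 = -133/40125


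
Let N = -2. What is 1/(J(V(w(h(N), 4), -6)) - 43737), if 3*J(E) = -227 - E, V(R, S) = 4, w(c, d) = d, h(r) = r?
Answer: -1/43814 ≈ -2.2824e-5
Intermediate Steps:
J(E) = -227/3 - E/3 (J(E) = (-227 - E)/3 = -227/3 - E/3)
1/(J(V(w(h(N), 4), -6)) - 43737) = 1/((-227/3 - ⅓*4) - 43737) = 1/((-227/3 - 4/3) - 43737) = 1/(-77 - 43737) = 1/(-43814) = -1/43814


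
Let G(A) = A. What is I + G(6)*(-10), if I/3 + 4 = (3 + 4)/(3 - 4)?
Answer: -93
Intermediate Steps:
I = -33 (I = -12 + 3*((3 + 4)/(3 - 4)) = -12 + 3*(7/(-1)) = -12 + 3*(7*(-1)) = -12 + 3*(-7) = -12 - 21 = -33)
I + G(6)*(-10) = -33 + 6*(-10) = -33 - 60 = -93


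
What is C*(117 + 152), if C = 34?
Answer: 9146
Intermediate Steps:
C*(117 + 152) = 34*(117 + 152) = 34*269 = 9146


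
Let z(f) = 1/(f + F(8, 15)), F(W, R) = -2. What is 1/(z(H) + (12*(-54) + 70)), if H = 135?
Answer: -133/76873 ≈ -0.0017301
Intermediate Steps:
z(f) = 1/(-2 + f) (z(f) = 1/(f - 2) = 1/(-2 + f))
1/(z(H) + (12*(-54) + 70)) = 1/(1/(-2 + 135) + (12*(-54) + 70)) = 1/(1/133 + (-648 + 70)) = 1/(1/133 - 578) = 1/(-76873/133) = -133/76873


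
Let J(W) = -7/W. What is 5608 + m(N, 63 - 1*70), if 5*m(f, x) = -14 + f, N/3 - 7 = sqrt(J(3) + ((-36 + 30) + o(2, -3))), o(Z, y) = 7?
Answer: 28047/5 + 2*I*sqrt(3)/5 ≈ 5609.4 + 0.69282*I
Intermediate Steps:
N = 21 + 2*I*sqrt(3) (N = 21 + 3*sqrt(-7/3 + ((-36 + 30) + 7)) = 21 + 3*sqrt(-7*1/3 + (-6 + 7)) = 21 + 3*sqrt(-7/3 + 1) = 21 + 3*sqrt(-4/3) = 21 + 3*(2*I*sqrt(3)/3) = 21 + 2*I*sqrt(3) ≈ 21.0 + 3.4641*I)
m(f, x) = -14/5 + f/5 (m(f, x) = (-14 + f)/5 = -14/5 + f/5)
5608 + m(N, 63 - 1*70) = 5608 + (-14/5 + (21 + 2*I*sqrt(3))/5) = 5608 + (-14/5 + (21/5 + 2*I*sqrt(3)/5)) = 5608 + (7/5 + 2*I*sqrt(3)/5) = 28047/5 + 2*I*sqrt(3)/5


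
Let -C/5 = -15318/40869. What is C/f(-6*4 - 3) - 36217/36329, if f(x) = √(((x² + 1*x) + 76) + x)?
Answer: -36217/36329 + 8510*√751/3410291 ≈ -0.92853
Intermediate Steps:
C = 8510/4541 (C = -(-76590)/40869 = -5*(-1702/4541) = 8510/4541 ≈ 1.8740)
f(x) = √(76 + x² + 2*x) (f(x) = √(((x² + x) + 76) + x) = √(((x + x²) + 76) + x) = √((76 + x + x²) + x) = √(76 + x² + 2*x))
C/f(-6*4 - 3) - 36217/36329 = 8510/(4541*(√(76 + (-6*4 - 3)² + 2*(-6*4 - 3)))) - 36217/36329 = 8510/(4541*(√(76 + (-24 - 3)² + 2*(-24 - 3)))) - 36217*1/36329 = 8510/(4541*(√(76 + (-27)² + 2*(-27)))) - 36217/36329 = 8510/(4541*(√(76 + 729 - 54))) - 36217/36329 = 8510/(4541*(√751)) - 36217/36329 = 8510*(√751/751)/4541 - 36217/36329 = 8510*√751/3410291 - 36217/36329 = -36217/36329 + 8510*√751/3410291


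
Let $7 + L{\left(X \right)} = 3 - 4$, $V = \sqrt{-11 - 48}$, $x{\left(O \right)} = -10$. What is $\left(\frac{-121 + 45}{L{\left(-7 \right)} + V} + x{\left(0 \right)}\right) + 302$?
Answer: $\frac{36524}{123} + \frac{76 i \sqrt{59}}{123} \approx 296.94 + 4.7461 i$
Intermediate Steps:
$V = i \sqrt{59}$ ($V = \sqrt{-59} = i \sqrt{59} \approx 7.6811 i$)
$L{\left(X \right)} = -8$ ($L{\left(X \right)} = -7 + \left(3 - 4\right) = -7 - 1 = -8$)
$\left(\frac{-121 + 45}{L{\left(-7 \right)} + V} + x{\left(0 \right)}\right) + 302 = \left(\frac{-121 + 45}{-8 + i \sqrt{59}} - 10\right) + 302 = \left(- \frac{76}{-8 + i \sqrt{59}} - 10\right) + 302 = \left(-10 - \frac{76}{-8 + i \sqrt{59}}\right) + 302 = 292 - \frac{76}{-8 + i \sqrt{59}}$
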